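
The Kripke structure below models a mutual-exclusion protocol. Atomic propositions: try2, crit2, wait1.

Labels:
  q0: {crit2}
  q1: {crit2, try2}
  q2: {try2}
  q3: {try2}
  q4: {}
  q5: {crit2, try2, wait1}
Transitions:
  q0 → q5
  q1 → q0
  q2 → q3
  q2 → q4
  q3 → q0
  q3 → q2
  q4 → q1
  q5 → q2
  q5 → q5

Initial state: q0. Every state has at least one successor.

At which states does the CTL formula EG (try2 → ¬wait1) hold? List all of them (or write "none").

{q2, q3}

States satisfying try2 → ¬wait1: {q0, q1, q2, q3, q4}.
States satisfying EG (try2 → ¬wait1): {q2, q3}.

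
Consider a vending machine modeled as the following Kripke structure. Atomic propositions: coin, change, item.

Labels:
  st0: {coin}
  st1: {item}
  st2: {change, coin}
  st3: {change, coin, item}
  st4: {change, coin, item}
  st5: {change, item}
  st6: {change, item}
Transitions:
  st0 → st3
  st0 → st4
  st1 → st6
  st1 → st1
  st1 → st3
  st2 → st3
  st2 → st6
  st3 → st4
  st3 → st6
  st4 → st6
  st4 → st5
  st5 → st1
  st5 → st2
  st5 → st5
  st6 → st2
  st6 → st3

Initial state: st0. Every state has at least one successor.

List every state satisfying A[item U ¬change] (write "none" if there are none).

{st0, st1}

States satisfying item: {st1, st3, st4, st5, st6}.
States satisfying ¬change: {st0, st1}.
States satisfying A[item U ¬change]: {st0, st1}.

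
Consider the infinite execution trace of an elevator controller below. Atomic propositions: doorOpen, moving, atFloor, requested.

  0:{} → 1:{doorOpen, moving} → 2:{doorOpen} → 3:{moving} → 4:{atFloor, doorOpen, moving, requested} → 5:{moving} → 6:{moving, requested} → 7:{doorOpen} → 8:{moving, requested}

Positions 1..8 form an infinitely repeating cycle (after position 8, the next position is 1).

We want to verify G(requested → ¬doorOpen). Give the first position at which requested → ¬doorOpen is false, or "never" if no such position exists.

Check requested → ¬doorOpen at each position in order: 0 ✓, 1 ✓, 2 ✓, 3 ✓.
At position 4 the labels are {atFloor, doorOpen, moving, requested}, so requested → ¬doorOpen is false there. This is the first violation.

4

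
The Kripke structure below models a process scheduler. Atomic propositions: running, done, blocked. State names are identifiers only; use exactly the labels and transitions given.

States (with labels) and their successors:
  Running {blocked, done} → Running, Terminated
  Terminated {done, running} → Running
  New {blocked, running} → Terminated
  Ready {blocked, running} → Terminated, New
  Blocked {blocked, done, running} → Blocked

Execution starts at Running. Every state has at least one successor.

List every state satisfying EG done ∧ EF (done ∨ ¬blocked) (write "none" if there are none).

{Running, Terminated, Blocked}

States satisfying done: {Running, Terminated, Blocked}.
States satisfying EG done: {Running, Terminated, Blocked}.
States satisfying done ∨ ¬blocked: {Running, Terminated, Blocked}.
States satisfying EF (done ∨ ¬blocked): {Running, Terminated, New, Ready, Blocked}.
States satisfying EG done ∧ EF (done ∨ ¬blocked): {Running, Terminated, Blocked}.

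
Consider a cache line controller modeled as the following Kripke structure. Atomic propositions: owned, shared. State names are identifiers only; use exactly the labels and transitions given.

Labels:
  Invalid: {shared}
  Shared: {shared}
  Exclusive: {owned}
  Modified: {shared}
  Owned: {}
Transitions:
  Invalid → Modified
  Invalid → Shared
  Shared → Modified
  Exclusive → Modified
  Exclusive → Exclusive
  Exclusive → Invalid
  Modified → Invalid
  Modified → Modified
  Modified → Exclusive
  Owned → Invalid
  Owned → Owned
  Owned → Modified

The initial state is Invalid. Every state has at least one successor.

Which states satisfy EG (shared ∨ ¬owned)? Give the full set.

States satisfying shared ∨ ¬owned: {Invalid, Shared, Modified, Owned}.
States satisfying EG (shared ∨ ¬owned): {Invalid, Shared, Modified, Owned}.

{Invalid, Shared, Modified, Owned}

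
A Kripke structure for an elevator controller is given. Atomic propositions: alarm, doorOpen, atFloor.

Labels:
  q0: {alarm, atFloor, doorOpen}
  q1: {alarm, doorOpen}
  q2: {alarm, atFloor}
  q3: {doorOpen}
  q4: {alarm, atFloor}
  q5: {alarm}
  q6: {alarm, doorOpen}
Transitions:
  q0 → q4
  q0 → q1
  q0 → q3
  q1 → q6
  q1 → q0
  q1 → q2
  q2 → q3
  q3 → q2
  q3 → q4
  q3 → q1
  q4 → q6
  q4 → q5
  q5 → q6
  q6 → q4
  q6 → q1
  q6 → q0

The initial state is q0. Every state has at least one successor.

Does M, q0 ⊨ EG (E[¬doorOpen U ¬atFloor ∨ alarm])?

Holds

States satisfying E[¬doorOpen U ¬atFloor ∨ alarm]: {q0, q1, q2, q3, q4, q5, q6}.
States satisfying EG (E[¬doorOpen U ¬atFloor ∨ alarm]): {q0, q1, q2, q3, q4, q5, q6}.
q0 ∈ Sat(EG (E[¬doorOpen U ¬atFloor ∨ alarm])).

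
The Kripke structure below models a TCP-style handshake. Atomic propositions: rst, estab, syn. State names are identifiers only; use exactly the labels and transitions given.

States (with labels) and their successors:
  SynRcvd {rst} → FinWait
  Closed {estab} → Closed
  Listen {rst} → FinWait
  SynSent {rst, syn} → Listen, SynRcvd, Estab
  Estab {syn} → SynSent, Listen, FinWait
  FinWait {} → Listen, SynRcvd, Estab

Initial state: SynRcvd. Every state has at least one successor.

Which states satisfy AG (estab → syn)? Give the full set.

States satisfying estab → syn: {SynRcvd, Listen, SynSent, Estab, FinWait}.
States satisfying AG (estab → syn): {SynRcvd, Listen, SynSent, Estab, FinWait}.

{SynRcvd, Listen, SynSent, Estab, FinWait}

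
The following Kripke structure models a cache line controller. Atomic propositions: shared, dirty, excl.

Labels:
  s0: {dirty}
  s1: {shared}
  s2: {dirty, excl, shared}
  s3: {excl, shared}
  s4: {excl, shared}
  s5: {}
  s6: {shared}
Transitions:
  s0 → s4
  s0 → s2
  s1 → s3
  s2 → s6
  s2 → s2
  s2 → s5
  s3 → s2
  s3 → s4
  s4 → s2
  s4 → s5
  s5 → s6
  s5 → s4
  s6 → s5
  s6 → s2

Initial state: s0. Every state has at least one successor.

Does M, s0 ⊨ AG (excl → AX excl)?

States satisfying excl → AX excl: {s0, s1, s3, s5, s6}.
States satisfying AG (excl → AX excl): ∅.
s2 is reachable from s0 and violates excl → AX excl, so AG fails at s0.
s0 ∉ Sat(AG (excl → AX excl)).

Violated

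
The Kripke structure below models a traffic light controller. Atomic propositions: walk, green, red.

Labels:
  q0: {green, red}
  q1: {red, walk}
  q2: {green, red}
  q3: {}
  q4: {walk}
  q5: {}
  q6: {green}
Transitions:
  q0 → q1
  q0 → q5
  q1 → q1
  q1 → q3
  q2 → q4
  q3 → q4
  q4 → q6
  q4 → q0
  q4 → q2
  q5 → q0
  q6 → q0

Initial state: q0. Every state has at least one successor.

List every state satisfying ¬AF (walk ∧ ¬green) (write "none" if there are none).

States satisfying walk ∧ ¬green: {q1, q4}.
States satisfying AF (walk ∧ ¬green): {q1, q2, q3, q4}.
States satisfying ¬AF (walk ∧ ¬green): {q0, q5, q6}.

{q0, q5, q6}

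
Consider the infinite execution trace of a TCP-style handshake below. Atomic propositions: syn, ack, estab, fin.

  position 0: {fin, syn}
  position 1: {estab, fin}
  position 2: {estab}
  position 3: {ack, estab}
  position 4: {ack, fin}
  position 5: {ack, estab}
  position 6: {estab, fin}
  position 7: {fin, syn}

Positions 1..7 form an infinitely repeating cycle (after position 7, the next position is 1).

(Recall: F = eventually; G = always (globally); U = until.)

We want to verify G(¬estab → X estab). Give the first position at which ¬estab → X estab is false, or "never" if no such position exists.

¬estab → X estab holds at every position 0..7, and those are all the positions the trace ever visits, so the invariant G(¬estab → X estab) is never violated.

never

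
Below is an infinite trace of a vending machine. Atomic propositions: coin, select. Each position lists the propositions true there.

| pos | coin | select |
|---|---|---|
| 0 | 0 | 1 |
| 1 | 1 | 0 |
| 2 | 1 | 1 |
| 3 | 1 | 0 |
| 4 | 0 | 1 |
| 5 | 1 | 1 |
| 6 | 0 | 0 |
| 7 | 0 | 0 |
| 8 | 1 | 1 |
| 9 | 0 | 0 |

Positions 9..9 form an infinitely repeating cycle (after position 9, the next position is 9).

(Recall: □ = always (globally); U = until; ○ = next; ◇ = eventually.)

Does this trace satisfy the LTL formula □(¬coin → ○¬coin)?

Violated

¬coin → ○¬coin must hold at every position from 0 onward. It fails at position 0, so □(¬coin → ○¬coin) is false.
Positions where ¬coin holds: 0, 4, 6, 7, 9.
Check ○¬coin at each: 0→fails, 4→fails, 6→ok, 7→fails, 9→ok.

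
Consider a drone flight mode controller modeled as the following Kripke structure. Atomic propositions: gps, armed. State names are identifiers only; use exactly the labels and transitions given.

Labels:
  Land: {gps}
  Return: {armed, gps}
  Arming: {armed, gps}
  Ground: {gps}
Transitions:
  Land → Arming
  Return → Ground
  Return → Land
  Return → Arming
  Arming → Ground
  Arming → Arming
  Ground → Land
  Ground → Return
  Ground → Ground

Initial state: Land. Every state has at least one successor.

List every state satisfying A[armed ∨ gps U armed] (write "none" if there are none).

{Land, Return, Arming}

States satisfying armed ∨ gps: {Land, Return, Arming, Ground}.
States satisfying armed: {Return, Arming}.
States satisfying A[armed ∨ gps U armed]: {Land, Return, Arming}.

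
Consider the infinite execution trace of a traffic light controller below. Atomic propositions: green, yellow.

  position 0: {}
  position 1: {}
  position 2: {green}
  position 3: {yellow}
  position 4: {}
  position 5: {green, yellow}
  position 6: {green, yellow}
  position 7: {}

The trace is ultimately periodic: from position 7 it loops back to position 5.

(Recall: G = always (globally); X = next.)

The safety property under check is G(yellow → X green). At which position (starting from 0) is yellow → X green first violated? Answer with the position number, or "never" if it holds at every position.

3

Check yellow → X green at each position in order: 0 ✓, 1 ✓, 2 ✓.
At position 3 the labels are {yellow} and the next position 4 has {}, so yellow → X green is false there. This is the first violation.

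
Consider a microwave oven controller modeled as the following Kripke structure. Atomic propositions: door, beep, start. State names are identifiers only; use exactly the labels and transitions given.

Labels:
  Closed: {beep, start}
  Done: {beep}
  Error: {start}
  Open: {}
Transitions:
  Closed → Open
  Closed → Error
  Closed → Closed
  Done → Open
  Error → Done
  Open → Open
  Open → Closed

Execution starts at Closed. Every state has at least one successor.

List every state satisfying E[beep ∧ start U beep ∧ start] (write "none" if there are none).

{Closed}

States satisfying beep ∧ start: {Closed}.
States satisfying E[beep ∧ start U beep ∧ start]: {Closed}.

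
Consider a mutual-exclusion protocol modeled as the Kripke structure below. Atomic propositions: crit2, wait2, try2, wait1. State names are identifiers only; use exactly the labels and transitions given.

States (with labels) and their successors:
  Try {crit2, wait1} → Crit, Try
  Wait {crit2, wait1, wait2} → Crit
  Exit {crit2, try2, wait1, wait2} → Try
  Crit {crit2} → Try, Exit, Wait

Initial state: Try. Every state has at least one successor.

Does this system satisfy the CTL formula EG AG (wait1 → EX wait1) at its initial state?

States satisfying AG (wait1 → EX wait1): ∅.
States satisfying EG AG (wait1 → EX wait1): ∅.
No suitable path/successor from Try witnesses the formula.
Try ∉ Sat(EG AG (wait1 → EX wait1)).

Does not hold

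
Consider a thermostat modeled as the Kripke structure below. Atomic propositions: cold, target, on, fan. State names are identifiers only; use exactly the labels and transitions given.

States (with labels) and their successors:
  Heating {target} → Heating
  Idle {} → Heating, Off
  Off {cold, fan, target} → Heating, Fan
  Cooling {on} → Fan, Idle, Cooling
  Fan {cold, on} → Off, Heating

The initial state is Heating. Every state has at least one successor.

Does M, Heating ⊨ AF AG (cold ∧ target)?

States satisfying AG (cold ∧ target): ∅.
States satisfying AF AG (cold ∧ target): ∅.
There is a path from Heating along which AG (cold ∧ target) never holds.
Heating ∉ Sat(AF AG (cold ∧ target)).

Does not hold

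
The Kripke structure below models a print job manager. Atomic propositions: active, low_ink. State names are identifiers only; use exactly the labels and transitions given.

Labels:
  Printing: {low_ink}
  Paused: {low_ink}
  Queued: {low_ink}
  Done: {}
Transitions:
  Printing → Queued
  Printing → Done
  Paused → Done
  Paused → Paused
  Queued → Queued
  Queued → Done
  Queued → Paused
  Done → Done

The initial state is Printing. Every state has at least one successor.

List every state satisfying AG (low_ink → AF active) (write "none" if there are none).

{Done}

States satisfying low_ink → AF active: {Done}.
States satisfying AG (low_ink → AF active): {Done}.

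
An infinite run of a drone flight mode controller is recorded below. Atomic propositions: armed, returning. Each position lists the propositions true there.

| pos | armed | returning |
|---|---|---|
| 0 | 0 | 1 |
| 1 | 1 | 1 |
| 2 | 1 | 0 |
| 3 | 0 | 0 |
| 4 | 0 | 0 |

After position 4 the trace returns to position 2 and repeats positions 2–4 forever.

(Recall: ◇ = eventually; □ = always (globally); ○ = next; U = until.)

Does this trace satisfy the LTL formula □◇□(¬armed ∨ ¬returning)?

Holds

◇□(¬armed ∨ ¬returning) holds at every position 0..4, and those are all positions ever visited, so □◇□(¬armed ∨ ¬returning) holds.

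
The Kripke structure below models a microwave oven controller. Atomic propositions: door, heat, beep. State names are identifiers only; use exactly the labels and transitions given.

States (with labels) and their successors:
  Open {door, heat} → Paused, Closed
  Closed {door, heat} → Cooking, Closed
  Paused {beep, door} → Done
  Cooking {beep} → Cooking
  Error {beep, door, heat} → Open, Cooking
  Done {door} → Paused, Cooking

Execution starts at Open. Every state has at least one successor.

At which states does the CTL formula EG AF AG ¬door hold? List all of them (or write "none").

States satisfying AF AG ¬door: {Cooking}.
States satisfying EG AF AG ¬door: {Cooking}.

{Cooking}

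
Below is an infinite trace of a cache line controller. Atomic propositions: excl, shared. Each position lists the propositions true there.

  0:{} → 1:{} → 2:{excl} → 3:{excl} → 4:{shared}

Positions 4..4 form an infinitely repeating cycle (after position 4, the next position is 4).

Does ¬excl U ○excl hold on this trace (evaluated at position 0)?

Walking from position 0: ○excl first holds at position 1, and ¬excl holds at every earlier position along the way, so ¬excl U ○excl holds.

Yes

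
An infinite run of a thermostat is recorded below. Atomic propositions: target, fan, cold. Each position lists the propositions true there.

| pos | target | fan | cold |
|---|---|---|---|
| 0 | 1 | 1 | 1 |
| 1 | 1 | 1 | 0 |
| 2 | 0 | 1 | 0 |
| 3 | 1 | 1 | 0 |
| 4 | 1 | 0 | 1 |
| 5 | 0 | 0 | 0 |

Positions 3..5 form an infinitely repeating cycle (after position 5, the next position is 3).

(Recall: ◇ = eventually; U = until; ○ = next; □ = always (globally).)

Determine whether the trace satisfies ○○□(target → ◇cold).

The position after 0 is 1; ○□(target → ◇cold) is true there.

Holds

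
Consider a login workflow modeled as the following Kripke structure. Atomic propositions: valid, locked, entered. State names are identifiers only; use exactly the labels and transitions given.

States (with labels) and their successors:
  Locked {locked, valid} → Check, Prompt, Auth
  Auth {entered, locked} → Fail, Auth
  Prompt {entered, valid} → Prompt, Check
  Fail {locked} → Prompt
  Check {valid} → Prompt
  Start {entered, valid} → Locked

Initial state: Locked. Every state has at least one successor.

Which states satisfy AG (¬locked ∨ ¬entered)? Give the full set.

States satisfying ¬locked ∨ ¬entered: {Locked, Prompt, Fail, Check, Start}.
States satisfying AG (¬locked ∨ ¬entered): {Prompt, Fail, Check}.

{Prompt, Fail, Check}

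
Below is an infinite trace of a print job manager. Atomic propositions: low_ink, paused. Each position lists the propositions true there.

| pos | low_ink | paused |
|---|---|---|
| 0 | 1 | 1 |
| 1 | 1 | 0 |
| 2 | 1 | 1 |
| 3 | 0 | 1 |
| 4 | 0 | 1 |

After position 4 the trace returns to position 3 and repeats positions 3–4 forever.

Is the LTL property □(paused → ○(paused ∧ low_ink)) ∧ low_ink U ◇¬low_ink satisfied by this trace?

paused → ○(paused ∧ low_ink) must hold at every position from 0 onward. It fails at position 0, so □(paused → ○(paused ∧ low_ink)) is false.
Positions where paused holds: 0, 2, 3, 4.
Check ○(paused ∧ low_ink) at each: 0→fails, 2→fails, 3→fails, 4→fails.
Walking from position 0: ◇¬low_ink first holds at position 0, and low_ink holds at every earlier position along the way, so low_ink U ◇¬low_ink holds.
At position 0: □(paused → ○(paused ∧ low_ink)) is false; low_ink U ◇¬low_ink is true; so □(paused → ○(paused ∧ low_ink)) ∧ low_ink U ◇¬low_ink is false.

Does not hold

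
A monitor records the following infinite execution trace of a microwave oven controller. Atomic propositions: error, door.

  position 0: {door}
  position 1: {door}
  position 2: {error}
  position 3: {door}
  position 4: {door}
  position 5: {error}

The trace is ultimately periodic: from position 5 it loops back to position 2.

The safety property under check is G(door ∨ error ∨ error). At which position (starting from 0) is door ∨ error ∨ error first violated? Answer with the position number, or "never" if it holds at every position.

door ∨ error ∨ error holds at every position 0..5, and those are all the positions the trace ever visits, so the invariant G(door ∨ error ∨ error) is never violated.

never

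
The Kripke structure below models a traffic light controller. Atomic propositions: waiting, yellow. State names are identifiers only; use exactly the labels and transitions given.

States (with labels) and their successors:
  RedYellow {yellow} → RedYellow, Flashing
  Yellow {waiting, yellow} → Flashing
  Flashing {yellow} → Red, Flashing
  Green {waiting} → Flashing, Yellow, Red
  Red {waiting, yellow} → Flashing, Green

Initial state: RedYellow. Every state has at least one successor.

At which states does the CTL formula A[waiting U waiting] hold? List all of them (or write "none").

States satisfying waiting: {Yellow, Green, Red}.
States satisfying A[waiting U waiting]: {Yellow, Green, Red}.

{Yellow, Green, Red}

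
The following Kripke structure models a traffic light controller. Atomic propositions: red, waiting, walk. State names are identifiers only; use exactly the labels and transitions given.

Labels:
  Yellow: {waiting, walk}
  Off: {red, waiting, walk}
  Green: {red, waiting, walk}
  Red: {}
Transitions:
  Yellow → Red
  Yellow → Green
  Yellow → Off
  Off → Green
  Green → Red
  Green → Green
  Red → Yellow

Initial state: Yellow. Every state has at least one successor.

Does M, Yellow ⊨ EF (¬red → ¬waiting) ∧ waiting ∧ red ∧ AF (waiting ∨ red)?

Violated

States satisfying ¬red → ¬waiting: {Off, Green, Red}.
States satisfying EF (¬red → ¬waiting): {Yellow, Off, Green, Red}.
States satisfying waiting ∧ red: {Off, Green}.
States satisfying waiting ∨ red: {Yellow, Off, Green}.
States satisfying AF (waiting ∨ red): {Yellow, Off, Green, Red}.
States satisfying waiting ∧ red ∧ AF (waiting ∨ red): {Off, Green}.
States satisfying EF (¬red → ¬waiting) ∧ waiting ∧ red ∧ AF (waiting ∨ red): {Off, Green}.
Yellow ∉ Sat(EF (¬red → ¬waiting) ∧ waiting ∧ red ∧ AF (waiting ∨ red)).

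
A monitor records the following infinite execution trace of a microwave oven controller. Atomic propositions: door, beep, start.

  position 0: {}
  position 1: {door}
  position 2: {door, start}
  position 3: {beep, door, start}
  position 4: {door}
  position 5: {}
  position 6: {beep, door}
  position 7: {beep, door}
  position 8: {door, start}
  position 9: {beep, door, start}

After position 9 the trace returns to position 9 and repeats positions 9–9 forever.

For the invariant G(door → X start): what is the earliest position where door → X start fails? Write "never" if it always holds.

Check door → X start at each position in order: 0 ✓, 1 ✓, 2 ✓.
At position 3 the labels are {beep, door, start} and the next position 4 has {door}, so door → X start is false there. This is the first violation.

3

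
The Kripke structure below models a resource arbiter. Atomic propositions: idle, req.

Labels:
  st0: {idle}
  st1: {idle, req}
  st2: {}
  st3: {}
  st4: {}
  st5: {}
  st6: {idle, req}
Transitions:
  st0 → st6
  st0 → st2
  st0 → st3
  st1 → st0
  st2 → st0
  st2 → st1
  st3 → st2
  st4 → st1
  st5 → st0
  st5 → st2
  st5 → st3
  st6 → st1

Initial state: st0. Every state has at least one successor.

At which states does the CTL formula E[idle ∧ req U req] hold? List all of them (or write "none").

States satisfying idle ∧ req: {st1, st6}.
States satisfying req: {st1, st6}.
States satisfying E[idle ∧ req U req]: {st1, st6}.

{st1, st6}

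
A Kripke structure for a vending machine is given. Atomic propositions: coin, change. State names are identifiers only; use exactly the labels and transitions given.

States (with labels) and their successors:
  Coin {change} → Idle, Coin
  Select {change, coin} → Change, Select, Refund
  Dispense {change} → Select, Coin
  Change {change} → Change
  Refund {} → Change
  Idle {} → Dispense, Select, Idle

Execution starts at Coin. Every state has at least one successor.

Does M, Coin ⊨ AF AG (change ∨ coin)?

States satisfying AG (change ∨ coin): {Change}.
States satisfying AF AG (change ∨ coin): {Change, Refund}.
There is a path from Coin along which AG (change ∨ coin) never holds.
Coin ∉ Sat(AF AG (change ∨ coin)).

Does not hold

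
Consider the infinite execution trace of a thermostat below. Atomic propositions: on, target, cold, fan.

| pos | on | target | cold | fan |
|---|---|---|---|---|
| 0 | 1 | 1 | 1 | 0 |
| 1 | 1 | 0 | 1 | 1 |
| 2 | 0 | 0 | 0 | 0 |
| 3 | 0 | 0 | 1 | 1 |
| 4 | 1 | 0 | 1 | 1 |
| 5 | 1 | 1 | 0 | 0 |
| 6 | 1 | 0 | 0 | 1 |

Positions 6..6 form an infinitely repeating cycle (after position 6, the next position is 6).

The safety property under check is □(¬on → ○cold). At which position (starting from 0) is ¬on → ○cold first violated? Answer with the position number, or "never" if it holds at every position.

never

¬on → ○cold holds at every position 0..6, and those are all the positions the trace ever visits, so the invariant □(¬on → ○cold) is never violated.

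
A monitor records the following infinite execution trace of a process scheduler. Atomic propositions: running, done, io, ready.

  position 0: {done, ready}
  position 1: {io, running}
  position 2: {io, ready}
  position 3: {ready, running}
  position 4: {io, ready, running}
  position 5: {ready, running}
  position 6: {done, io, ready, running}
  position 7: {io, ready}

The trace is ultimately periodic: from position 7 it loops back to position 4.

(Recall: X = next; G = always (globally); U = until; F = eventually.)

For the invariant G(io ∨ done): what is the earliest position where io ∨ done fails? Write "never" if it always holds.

Check io ∨ done at each position in order: 0 ✓, 1 ✓, 2 ✓.
At position 3 the labels are {ready, running}, so io ∨ done is false there. This is the first violation.

3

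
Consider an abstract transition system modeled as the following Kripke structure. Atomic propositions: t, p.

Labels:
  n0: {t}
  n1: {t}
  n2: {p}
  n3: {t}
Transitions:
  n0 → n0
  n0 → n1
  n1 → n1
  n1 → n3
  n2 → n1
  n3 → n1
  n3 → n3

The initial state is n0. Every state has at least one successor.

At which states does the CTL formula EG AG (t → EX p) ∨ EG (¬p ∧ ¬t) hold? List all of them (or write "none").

States satisfying AG (t → EX p): ∅.
States satisfying EG AG (t → EX p): ∅.
States satisfying ¬p ∧ ¬t: ∅.
States satisfying EG (¬p ∧ ¬t): ∅.
States satisfying EG AG (t → EX p) ∨ EG (¬p ∧ ¬t): ∅.

none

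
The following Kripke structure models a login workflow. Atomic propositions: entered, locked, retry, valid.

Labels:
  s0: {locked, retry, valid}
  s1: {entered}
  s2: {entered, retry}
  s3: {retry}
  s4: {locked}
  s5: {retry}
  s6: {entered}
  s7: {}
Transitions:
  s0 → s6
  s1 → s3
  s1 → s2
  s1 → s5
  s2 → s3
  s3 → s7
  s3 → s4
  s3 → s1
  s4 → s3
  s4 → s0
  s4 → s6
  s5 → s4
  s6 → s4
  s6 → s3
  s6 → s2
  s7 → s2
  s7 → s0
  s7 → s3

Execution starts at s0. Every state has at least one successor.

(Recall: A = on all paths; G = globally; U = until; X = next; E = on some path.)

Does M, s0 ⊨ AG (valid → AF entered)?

Holds

States satisfying valid → AF entered: {s0, s1, s2, s3, s4, s5, s6, s7}.
States satisfying AG (valid → AF entered): {s0, s1, s2, s3, s4, s5, s6, s7}.
Every state reachable from s0 satisfies valid → AF entered.
s0 ∈ Sat(AG (valid → AF entered)).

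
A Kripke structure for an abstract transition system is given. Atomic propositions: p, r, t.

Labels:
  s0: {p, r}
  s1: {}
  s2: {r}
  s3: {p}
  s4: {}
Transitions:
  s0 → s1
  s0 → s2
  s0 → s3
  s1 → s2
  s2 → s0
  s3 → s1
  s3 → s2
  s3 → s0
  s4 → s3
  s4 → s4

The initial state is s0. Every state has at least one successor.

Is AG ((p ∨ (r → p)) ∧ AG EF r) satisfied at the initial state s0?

No

States satisfying (p ∨ (r → p)) ∧ AG EF r: {s0, s1, s3, s4}.
States satisfying AG ((p ∨ (r → p)) ∧ AG EF r): ∅.
s2 is reachable from s0 and violates (p ∨ (r → p)) ∧ AG EF r, so AG fails at s0.
s0 ∉ Sat(AG ((p ∨ (r → p)) ∧ AG EF r)).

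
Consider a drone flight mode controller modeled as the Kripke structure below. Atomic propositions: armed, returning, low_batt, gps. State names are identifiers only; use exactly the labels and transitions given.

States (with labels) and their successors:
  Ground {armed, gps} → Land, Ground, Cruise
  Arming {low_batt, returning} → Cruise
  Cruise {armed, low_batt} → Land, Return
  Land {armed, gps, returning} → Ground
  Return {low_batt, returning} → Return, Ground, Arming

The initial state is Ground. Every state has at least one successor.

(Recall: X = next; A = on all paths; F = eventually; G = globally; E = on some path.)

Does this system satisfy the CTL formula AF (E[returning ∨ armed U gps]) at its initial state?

States satisfying E[returning ∨ armed U gps]: {Ground, Arming, Cruise, Land, Return}.
States satisfying AF (E[returning ∨ armed U gps]): {Ground, Arming, Cruise, Land, Return}.
Ground ∈ Sat(AF (E[returning ∨ armed U gps])).

Yes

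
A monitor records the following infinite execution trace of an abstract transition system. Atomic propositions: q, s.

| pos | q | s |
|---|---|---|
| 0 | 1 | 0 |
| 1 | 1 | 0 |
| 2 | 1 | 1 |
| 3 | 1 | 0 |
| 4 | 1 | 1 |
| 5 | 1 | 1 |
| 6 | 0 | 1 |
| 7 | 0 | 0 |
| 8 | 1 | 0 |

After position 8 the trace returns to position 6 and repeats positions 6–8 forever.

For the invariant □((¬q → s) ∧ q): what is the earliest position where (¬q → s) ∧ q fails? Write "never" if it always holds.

6

Check (¬q → s) ∧ q at each position in order: 0 ✓, 1 ✓, 2 ✓, 3 ✓, 4 ✓, 5 ✓.
At position 6 the labels are {s}, so (¬q → s) ∧ q is false there. This is the first violation.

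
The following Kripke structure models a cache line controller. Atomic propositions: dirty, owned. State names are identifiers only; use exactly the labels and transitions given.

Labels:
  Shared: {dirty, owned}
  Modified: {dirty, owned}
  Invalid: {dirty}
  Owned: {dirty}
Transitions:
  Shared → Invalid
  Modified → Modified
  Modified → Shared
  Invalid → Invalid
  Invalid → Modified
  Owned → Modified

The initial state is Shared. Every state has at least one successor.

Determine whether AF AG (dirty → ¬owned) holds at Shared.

States satisfying AG (dirty → ¬owned): ∅.
States satisfying AF AG (dirty → ¬owned): ∅.
There is a path from Shared along which AG (dirty → ¬owned) never holds.
Shared ∉ Sat(AF AG (dirty → ¬owned)).

No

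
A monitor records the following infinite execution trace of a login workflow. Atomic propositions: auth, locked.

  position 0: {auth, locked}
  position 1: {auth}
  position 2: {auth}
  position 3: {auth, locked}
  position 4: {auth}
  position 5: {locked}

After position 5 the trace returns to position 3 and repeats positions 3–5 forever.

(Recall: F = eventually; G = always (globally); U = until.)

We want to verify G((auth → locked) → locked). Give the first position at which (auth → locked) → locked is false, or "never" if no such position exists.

(auth → locked) → locked holds at every position 0..5, and those are all the positions the trace ever visits, so the invariant G((auth → locked) → locked) is never violated.

never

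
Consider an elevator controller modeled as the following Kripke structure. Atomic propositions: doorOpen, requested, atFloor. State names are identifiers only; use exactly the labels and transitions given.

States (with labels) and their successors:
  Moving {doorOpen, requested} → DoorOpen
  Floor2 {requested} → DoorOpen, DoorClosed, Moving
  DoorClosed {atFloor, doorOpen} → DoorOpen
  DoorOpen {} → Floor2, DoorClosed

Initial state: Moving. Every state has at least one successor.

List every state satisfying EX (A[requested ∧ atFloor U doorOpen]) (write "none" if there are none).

{Floor2, DoorOpen}

States satisfying A[requested ∧ atFloor U doorOpen]: {Moving, DoorClosed}.
States satisfying EX (A[requested ∧ atFloor U doorOpen]): {Floor2, DoorOpen}.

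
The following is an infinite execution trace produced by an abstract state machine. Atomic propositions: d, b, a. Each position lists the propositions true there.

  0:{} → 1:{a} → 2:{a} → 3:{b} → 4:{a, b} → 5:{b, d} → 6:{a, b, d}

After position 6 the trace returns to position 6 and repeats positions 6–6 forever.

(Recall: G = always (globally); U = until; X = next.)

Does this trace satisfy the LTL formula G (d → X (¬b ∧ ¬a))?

d → X (¬b ∧ ¬a) must hold at every position from 0 onward. It fails at position 5, so G (d → X (¬b ∧ ¬a)) is false.
Positions where d holds: 5, 6.
Check X (¬b ∧ ¬a) at each: 5→fails, 6→fails.

No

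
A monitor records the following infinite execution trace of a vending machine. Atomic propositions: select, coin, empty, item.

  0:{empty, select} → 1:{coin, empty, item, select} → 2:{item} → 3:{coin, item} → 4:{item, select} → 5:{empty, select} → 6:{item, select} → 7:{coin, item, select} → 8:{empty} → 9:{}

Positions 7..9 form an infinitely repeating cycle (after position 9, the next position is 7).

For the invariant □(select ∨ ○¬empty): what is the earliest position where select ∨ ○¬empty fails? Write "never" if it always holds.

never

select ∨ ○¬empty holds at every position 0..9, and those are all the positions the trace ever visits, so the invariant □(select ∨ ○¬empty) is never violated.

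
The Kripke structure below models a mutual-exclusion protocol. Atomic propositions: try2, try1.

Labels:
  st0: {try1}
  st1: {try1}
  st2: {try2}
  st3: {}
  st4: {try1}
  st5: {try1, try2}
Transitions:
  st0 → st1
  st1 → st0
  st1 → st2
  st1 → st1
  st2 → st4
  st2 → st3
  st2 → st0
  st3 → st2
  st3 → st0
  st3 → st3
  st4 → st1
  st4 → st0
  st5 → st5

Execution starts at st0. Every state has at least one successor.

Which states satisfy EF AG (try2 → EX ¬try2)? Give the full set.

{st0, st1, st2, st3, st4}

States satisfying AG (try2 → EX ¬try2): {st0, st1, st2, st3, st4}.
States satisfying EF AG (try2 → EX ¬try2): {st0, st1, st2, st3, st4}.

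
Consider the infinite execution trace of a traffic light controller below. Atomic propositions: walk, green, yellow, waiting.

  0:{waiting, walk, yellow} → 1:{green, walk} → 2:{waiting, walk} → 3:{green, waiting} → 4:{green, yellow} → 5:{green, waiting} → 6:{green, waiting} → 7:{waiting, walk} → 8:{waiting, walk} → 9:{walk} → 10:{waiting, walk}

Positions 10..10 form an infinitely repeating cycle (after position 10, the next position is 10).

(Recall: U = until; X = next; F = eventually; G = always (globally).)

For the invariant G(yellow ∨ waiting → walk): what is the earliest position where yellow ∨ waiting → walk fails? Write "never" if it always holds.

Check yellow ∨ waiting → walk at each position in order: 0 ✓, 1 ✓, 2 ✓.
At position 3 the labels are {green, waiting}, so yellow ∨ waiting → walk is false there. This is the first violation.

3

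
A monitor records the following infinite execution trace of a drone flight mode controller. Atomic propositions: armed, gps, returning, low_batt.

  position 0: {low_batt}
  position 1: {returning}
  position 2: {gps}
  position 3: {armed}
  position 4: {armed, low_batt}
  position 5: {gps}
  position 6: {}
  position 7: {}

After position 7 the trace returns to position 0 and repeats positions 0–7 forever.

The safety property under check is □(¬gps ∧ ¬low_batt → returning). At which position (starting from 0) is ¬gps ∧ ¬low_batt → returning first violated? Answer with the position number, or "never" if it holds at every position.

Check ¬gps ∧ ¬low_batt → returning at each position in order: 0 ✓, 1 ✓, 2 ✓.
At position 3 the labels are {armed}, so ¬gps ∧ ¬low_batt → returning is false there. This is the first violation.

3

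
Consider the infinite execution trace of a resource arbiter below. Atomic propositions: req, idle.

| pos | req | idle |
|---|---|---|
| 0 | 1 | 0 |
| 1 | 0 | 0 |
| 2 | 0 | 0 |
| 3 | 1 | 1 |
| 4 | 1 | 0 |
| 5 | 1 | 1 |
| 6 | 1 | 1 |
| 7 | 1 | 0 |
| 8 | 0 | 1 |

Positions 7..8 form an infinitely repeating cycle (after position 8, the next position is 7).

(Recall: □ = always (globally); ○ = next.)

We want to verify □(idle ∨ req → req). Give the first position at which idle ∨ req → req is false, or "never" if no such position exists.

Check idle ∨ req → req at each position in order: 0 ✓, 1 ✓, 2 ✓, 3 ✓, 4 ✓, 5 ✓, 6 ✓, 7 ✓.
At position 8 the labels are {idle}, so idle ∨ req → req is false there. This is the first violation.

8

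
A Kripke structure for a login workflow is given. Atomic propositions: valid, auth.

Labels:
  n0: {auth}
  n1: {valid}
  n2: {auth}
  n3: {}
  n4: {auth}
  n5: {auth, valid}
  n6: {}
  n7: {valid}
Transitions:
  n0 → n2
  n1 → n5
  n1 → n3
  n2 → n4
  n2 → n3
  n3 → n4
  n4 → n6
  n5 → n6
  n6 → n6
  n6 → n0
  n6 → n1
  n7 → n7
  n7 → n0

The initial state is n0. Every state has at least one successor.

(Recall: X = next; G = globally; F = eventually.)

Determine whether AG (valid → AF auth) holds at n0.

Satisfied

States satisfying valid → AF auth: {n0, n1, n2, n3, n4, n5, n6}.
States satisfying AG (valid → AF auth): {n0, n1, n2, n3, n4, n5, n6}.
Every state reachable from n0 satisfies valid → AF auth.
n0 ∈ Sat(AG (valid → AF auth)).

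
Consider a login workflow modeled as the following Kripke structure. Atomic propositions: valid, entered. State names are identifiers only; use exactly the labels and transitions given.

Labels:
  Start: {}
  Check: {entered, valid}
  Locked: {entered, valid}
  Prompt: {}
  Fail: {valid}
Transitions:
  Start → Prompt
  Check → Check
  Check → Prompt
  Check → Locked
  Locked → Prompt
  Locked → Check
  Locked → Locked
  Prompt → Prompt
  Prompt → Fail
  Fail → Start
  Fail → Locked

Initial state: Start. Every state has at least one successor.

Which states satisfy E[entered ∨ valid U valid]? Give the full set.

{Check, Locked, Fail}

States satisfying entered ∨ valid: {Check, Locked, Fail}.
States satisfying valid: {Check, Locked, Fail}.
States satisfying E[entered ∨ valid U valid]: {Check, Locked, Fail}.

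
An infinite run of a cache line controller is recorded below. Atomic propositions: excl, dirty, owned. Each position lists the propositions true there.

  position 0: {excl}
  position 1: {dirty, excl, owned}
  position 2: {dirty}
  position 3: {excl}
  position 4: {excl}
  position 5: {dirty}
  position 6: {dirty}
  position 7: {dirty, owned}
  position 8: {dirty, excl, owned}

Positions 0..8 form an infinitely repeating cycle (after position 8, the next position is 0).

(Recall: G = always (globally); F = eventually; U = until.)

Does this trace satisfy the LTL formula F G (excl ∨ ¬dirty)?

G (excl ∨ ¬dirty) is false at every position 0..8, so it never becomes true and F G (excl ∨ ¬dirty) fails.

Violated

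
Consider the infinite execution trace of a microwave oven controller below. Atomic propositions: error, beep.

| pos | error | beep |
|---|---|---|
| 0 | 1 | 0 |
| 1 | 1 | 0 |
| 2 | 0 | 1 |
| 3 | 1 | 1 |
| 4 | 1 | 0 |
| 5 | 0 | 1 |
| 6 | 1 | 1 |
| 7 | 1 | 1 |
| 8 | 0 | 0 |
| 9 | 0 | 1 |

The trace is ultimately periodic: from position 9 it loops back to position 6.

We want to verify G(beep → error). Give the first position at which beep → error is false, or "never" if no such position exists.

2

Check beep → error at each position in order: 0 ✓, 1 ✓.
At position 2 the labels are {beep}, so beep → error is false there. This is the first violation.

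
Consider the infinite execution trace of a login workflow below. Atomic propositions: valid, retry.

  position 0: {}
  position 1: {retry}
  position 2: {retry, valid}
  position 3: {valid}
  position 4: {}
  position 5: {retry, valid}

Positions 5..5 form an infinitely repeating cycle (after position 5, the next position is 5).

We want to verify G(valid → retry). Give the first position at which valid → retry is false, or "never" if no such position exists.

Check valid → retry at each position in order: 0 ✓, 1 ✓, 2 ✓.
At position 3 the labels are {valid}, so valid → retry is false there. This is the first violation.

3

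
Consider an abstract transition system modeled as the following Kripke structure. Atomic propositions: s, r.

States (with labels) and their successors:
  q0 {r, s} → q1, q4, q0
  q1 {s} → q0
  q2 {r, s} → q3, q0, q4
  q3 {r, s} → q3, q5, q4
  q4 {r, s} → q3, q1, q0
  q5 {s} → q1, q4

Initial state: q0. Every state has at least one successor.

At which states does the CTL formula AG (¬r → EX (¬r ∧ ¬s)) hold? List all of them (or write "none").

States satisfying ¬r → EX (¬r ∧ ¬s): {q0, q2, q3, q4}.
States satisfying AG (¬r → EX (¬r ∧ ¬s)): ∅.

none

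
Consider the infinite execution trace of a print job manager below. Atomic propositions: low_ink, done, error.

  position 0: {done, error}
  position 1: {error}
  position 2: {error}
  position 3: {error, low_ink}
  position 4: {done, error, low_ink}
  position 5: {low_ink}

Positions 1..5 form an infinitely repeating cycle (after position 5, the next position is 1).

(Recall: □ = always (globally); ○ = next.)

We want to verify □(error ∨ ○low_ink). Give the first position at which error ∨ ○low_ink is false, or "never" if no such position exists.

5

Check error ∨ ○low_ink at each position in order: 0 ✓, 1 ✓, 2 ✓, 3 ✓, 4 ✓.
At position 5 the labels are {low_ink} and the next position 1 has {error}, so error ∨ ○low_ink is false there. This is the first violation.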